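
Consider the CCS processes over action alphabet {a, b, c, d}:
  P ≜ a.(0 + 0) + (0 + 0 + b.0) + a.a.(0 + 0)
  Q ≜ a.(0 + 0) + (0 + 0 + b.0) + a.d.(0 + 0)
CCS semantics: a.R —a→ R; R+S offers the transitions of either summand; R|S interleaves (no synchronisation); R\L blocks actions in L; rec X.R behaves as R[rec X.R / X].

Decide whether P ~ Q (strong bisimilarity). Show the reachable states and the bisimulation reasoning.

P's transition system — 4 states:
  m0 = a.(0 + 0) + (0 + 0 + b.0) + a.a.(0 + 0) has moves ··a··> m1, ··a··> m2, ··b··> m3
  m1 = 0 + 0 has moves (no moves)
  m2 = a.(0 + 0) has moves ··a··> m1
  m3 = 0 has moves (no moves)
Q's transition system — 4 states:
  n0 = a.(0 + 0) + (0 + 0 + b.0) + a.d.(0 + 0) has moves ··a··> n1, ··a··> n2, ··b··> n3
  n1 = 0 + 0 has moves (no moves)
  n2 = d.(0 + 0) has moves ··d··> n1
  n3 = 0 has moves (no moves)
Bisimilarity quotient blocks:
  B0 = {m0}
  B1 = {m1, m3, n1, n3}
  B2 = {m2}
  B3 = {n0}
  B4 = {n2}
m0 ∈ B0, n0 ∈ B3 → different blocks

NO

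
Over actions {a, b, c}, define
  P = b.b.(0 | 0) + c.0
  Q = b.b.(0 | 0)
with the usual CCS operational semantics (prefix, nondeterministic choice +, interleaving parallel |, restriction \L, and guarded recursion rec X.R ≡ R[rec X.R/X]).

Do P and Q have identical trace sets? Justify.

trace-distinct — witness ⟨c⟩

Reachable graph of P (4 states):
  p0 = b.b.(0 | 0) + c.0 ⊢ -b-> p1, -c-> p2
  p1 = b.(0 | 0) ⊢ -b-> p3
  p2 = 0 ⊢ stopped
  p3 = 0 | 0 ⊢ stopped
Reachable graph of Q (3 states):
  q0 = b.b.(0 | 0) ⊢ -b-> q1
  q1 = b.(0 | 0) ⊢ -b-> q2
  q2 = 0 | 0 ⊢ stopped
Executing c from P (initial set {p0}):
  after c @ step 1: {p2}
  — P admits the full trace.
Executing c from Q (initial set {q0}):
  after c @ step 1: no successor for Q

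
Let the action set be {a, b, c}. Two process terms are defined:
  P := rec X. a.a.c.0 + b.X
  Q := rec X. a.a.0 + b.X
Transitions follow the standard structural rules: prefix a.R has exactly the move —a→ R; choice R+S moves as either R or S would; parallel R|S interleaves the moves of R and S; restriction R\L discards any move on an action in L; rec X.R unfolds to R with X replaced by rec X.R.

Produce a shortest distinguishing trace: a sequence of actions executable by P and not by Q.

aac

P's transition system — 4 states:
  s0 = rec X. a.a.c.0 + b.X has moves —a→ s1, —b→ s0
  s1 = a.c.0 has moves —a→ s2
  s2 = c.0 has moves —c→ s3
  s3 = 0 has moves stopped
Q's transition system — 3 states:
  t0 = rec X. a.a.0 + b.X has moves —a→ t1, —b→ t0
  t1 = a.0 has moves —a→ t2
  t2 = 0 has moves stopped
Run σ = ⟨aac⟩ on P: start {s0}
  after a @ step 1: {s1}
  after a @ step 2: {s2}
  after c @ step 3: {s3}
  ✓ P
Run σ = ⟨aac⟩ on Q: start {t0}
  after a @ step 1: {t1}
  after a @ step 2: {t2}
  after c @ step 3: no successor for Q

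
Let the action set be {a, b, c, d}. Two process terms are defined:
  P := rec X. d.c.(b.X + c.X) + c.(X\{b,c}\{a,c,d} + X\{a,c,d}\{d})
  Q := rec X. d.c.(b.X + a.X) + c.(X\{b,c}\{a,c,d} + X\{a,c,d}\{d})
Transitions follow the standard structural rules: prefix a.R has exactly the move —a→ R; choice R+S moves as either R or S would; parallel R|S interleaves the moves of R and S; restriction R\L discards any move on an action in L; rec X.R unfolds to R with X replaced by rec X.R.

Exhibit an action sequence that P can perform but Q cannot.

Reachable graph of P (4 states):
  p0 = rec X. d.c.(b.X + c.X) + c.(X\{b,c}\{a,c,d} + X\{a,c,d}\{d}) | =c=> p1, =d=> p2
  p1 = (rec X. d.c.(b.X + c.X) + c.(X\{b,c}\{a,c,d} + X\{a,c,d}\{d}))\{b,c}\{a,c,d} + (rec X. d.c.(b.X + c.X) + c.(X\{b,c}\{a,c,d} + X\{a,c,d}\{d}))\{a,c,d}\{d} | deadlocked
  p2 = c.(b.(rec X. d.c.(b.X + c.X) + c.(X\{b,c}\{a,c,d} + X\{a,c,d}\{d})) + c.(rec X. d.c.(b.X + c.X) + c.(X\{b,c}\{a,c,d} + X\{a,c,d}\{d}))) | =c=> p3
  p3 = b.(rec X. d.c.(b.X + c.X) + c.(X\{b,c}\{a,c,d} + X\{a,c,d}\{d})) + c.(rec X. d.c.(b.X + c.X) + c.(X\{b,c}\{a,c,d} + X\{a,c,d}\{d})) | =b=> p0, =c=> p0
Reachable graph of Q (4 states):
  q0 = rec X. d.c.(b.X + a.X) + c.(X\{b,c}\{a,c,d} + X\{a,c,d}\{d}) | =c=> q1, =d=> q2
  q1 = (rec X. d.c.(b.X + a.X) + c.(X\{b,c}\{a,c,d} + X\{a,c,d}\{d}))\{b,c}\{a,c,d} + (rec X. d.c.(b.X + a.X) + c.(X\{b,c}\{a,c,d} + X\{a,c,d}\{d}))\{a,c,d}\{d} | deadlocked
  q2 = c.(b.(rec X. d.c.(b.X + a.X) + c.(X\{b,c}\{a,c,d} + X\{a,c,d}\{d})) + a.(rec X. d.c.(b.X + a.X) + c.(X\{b,c}\{a,c,d} + X\{a,c,d}\{d}))) | =c=> q3
  q3 = b.(rec X. d.c.(b.X + a.X) + c.(X\{b,c}\{a,c,d} + X\{a,c,d}\{d})) + a.(rec X. d.c.(b.X + a.X) + c.(X\{b,c}\{a,c,d} + X\{a,c,d}\{d})) | =a=> q0, =b=> q0
Executing dcc from P (initial set {p0}):
  after d @ step 1: {p2}
  after c @ step 2: {p3}
  after c @ step 3: {p0}
  — P admits the full trace.
Executing dcc from Q (initial set {q0}):
  after d @ step 1: {q2}
  after c @ step 2: {q3}
  after c @ step 3: ∅  — Q cannot continue

dcc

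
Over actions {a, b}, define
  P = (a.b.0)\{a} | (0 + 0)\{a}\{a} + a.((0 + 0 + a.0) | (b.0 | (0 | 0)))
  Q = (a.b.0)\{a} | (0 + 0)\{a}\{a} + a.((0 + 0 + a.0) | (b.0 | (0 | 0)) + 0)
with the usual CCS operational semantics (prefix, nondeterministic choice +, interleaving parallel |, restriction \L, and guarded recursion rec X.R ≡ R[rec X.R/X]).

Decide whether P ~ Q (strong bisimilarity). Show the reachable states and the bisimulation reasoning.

Reachable graph of P (5 states):
  s0 = (a.b.0)\{a} | (0 + 0)\{a}\{a} + a.((0 + 0 + a.0) | (b.0 | (0 | 0))) | ··a··> s1
  s1 = (0 + 0 + a.0) | (b.0 | (0 | 0)) | ··a··> s2, ··b··> s3
  s2 = 0 | (b.0 | (0 | 0)) | ··b··> s4
  s3 = (0 + 0 + a.0) | (0 | (0 | 0)) | ··a··> s4
  s4 = 0 | (0 | (0 | 0)) | ·
Reachable graph of Q (5 states):
  t0 = (a.b.0)\{a} | (0 + 0)\{a}\{a} + a.((0 + 0 + a.0) | (b.0 | (0 | 0)) + 0) | ··a··> t1
  t1 = (0 + 0 + a.0) | (b.0 | (0 | 0)) + 0 | ··a··> t2, ··b··> t3
  t2 = 0 | (b.0 | (0 | 0)) | ··b··> t4
  t3 = (0 + 0 + a.0) | (0 | (0 | 0)) | ··a··> t4
  t4 = 0 | (0 | (0 | 0)) | ·
Bisimilarity quotient blocks:
  B0 = {s0, t0}
  B1 = {s1, t1}
  B2 = {s2, t2}
  B3 = {s4, t4}
  B4 = {s3, t3}
s0 ∈ B0, t0 ∈ B0 → same block

bisimilar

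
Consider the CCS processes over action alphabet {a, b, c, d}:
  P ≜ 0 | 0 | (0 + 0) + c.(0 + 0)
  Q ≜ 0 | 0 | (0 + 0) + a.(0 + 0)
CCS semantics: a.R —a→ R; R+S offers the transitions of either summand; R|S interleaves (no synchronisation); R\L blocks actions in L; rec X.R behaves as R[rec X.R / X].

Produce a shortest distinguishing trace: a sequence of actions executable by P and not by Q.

Reachable graph of P (2 states):
  p0 = 0 | 0 | (0 + 0) + c.(0 + 0) → =c=> p1
  p1 = 0 + 0 → stopped
Reachable graph of Q (2 states):
  q0 = 0 | 0 | (0 + 0) + a.(0 + 0) → =a=> q1
  q1 = 0 + 0 → stopped
Executing c from P (initial set {p0}):
  after c @ step 1: {p1}
  P completes σ.
Executing c from Q (initial set {q0}):
  after c @ step 1: no successor for Q

c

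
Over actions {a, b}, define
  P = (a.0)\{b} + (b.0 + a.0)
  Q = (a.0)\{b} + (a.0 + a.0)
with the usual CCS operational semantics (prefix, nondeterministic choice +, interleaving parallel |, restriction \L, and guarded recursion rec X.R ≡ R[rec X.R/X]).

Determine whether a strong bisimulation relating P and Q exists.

LTS(P): 3 reachable states
  u0 = (a.0)\{b} + (b.0 + a.0) | ··a··> u1, ··a··> u2, ··b··> u1
  u1 = 0 | deadlocked
  u2 = 0\{b} | deadlocked
LTS(Q): 3 reachable states
  v0 = (a.0)\{b} + (a.0 + a.0) | ··a··> v1, ··a··> v2
  v1 = 0 | deadlocked
  v2 = 0\{b} | deadlocked
Partition-refinement fixed point:
  B0 = {u0}
  B1 = {u1, u2, v1, v2}
  B2 = {v0}
u0 ∈ B0, v0 ∈ B2 → different blocks

P ≁ Q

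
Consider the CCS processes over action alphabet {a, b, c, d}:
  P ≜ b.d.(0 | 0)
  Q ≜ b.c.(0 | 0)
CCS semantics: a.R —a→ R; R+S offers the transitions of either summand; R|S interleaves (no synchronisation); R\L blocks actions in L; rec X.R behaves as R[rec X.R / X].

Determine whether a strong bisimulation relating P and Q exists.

NO

LTS(P): 3 reachable states
  m0 = b.d.(0 | 0) has moves --b--▸ m1
  m1 = d.(0 | 0) has moves --d--▸ m2
  m2 = 0 | 0 has moves ∅
LTS(Q): 3 reachable states
  n0 = b.c.(0 | 0) has moves --b--▸ n1
  n1 = c.(0 | 0) has moves --c--▸ n2
  n2 = 0 | 0 has moves ∅
Bisimilarity quotient blocks:
  B0 = {m0}
  B1 = {m1}
  B2 = {m2, n2}
  B3 = {n0}
  B4 = {n1}
m0 ∈ B0, n0 ∈ B3 → different blocks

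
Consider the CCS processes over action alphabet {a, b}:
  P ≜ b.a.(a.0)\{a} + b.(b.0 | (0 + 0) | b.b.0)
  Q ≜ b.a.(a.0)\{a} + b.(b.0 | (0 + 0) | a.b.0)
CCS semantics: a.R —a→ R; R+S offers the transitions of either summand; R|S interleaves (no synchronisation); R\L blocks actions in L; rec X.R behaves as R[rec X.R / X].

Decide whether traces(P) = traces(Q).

trace-distinct — witness ⟨bbb⟩

P's transition system — 9 states:
  s0 = b.a.(a.0)\{a} + b.(b.0 | (0 + 0) | b.b.0) :: =b=> s1, =b=> s2
  s1 = a.(a.0)\{a} :: =a=> s3
  s2 = b.0 | (0 + 0) | b.b.0 :: =b=> s4, =b=> s5
  s3 = (a.0)\{a} :: ∅
  s4 = 0 | (0 + 0) | b.b.0 :: =b=> s6
  s5 = b.0 | (0 + 0) | b.0 :: =b=> s6, =b=> s7
  s6 = 0 | (0 + 0) | b.0 :: =b=> s8
  s7 = b.0 | (0 + 0) | 0 :: =b=> s8
  s8 = 0 | (0 + 0) | 0 :: ∅
Q's transition system — 9 states:
  t0 = b.a.(a.0)\{a} + b.(b.0 | (0 + 0) | a.b.0) :: =b=> t1, =b=> t2
  t1 = a.(a.0)\{a} :: =a=> t3
  t2 = b.0 | (0 + 0) | a.b.0 :: =a=> t4, =b=> t5
  t3 = (a.0)\{a} :: ∅
  t4 = b.0 | (0 + 0) | b.0 :: =b=> t6, =b=> t7
  t5 = 0 | (0 + 0) | a.b.0 :: =a=> t6
  t6 = 0 | (0 + 0) | b.0 :: =b=> t8
  t7 = b.0 | (0 + 0) | 0 :: =b=> t8
  t8 = 0 | (0 + 0) | 0 :: ∅
Trace ⟨bbb⟩ through P, begin at {s0}:
  step 1 (b): {s1, s2}
  step 2 (b): {s4, s5}
  step 3 (b): {s6, s7}
  P completes σ.
Trace ⟨bbb⟩ through Q, begin at {t0}:
  step 1 (b): {t1, t2}
  step 2 (b): {t5}
  step 3 (b): no successor for Q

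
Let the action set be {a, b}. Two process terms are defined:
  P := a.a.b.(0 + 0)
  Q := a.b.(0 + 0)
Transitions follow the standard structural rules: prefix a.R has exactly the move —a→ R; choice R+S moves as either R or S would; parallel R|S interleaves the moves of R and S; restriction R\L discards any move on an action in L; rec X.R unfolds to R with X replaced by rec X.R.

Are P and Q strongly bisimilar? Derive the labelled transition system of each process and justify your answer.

P's transition system — 4 states:
  u0 = a.a.b.(0 + 0) | —a→ u1
  u1 = a.b.(0 + 0) | —a→ u2
  u2 = b.(0 + 0) | —b→ u3
  u3 = 0 + 0 | deadlocked
Q's transition system — 3 states:
  v0 = a.b.(0 + 0) | —a→ v1
  v1 = b.(0 + 0) | —b→ v2
  v2 = 0 + 0 | deadlocked
Bisimilarity quotient blocks:
  B0 = {u0}
  B1 = {u1, v0}
  B2 = {u2, v1}
  B3 = {u3, v2}
u0 ∈ B0, v0 ∈ B1 → different blocks

not bisimilar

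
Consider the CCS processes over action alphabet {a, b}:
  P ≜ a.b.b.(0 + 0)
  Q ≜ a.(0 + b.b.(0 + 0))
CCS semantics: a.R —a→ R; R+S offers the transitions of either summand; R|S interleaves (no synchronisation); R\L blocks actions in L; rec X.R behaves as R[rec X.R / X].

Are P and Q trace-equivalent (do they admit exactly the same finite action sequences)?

LTS(P): 4 reachable states
  m0 = a.b.b.(0 + 0) :: ··a··> m1
  m1 = b.b.(0 + 0) :: ··b··> m2
  m2 = b.(0 + 0) :: ··b··> m3
  m3 = 0 + 0 :: ·
LTS(Q): 4 reachable states
  n0 = a.(0 + b.b.(0 + 0)) :: ··a··> n1
  n1 = 0 + b.b.(0 + 0) :: ··b··> n2
  n2 = b.(0 + 0) :: ··b··> n3
  n3 = 0 + 0 :: ·
Bisimilarity quotient blocks:
  B0 = {m0, n0}
  B1 = {m1, n1}
  B2 = {m2, n2}
  B3 = {m3, n3}
m0 ∈ B0, n0 ∈ B0 → same block
Bisimilar ⇒ trace-equivalent.

YES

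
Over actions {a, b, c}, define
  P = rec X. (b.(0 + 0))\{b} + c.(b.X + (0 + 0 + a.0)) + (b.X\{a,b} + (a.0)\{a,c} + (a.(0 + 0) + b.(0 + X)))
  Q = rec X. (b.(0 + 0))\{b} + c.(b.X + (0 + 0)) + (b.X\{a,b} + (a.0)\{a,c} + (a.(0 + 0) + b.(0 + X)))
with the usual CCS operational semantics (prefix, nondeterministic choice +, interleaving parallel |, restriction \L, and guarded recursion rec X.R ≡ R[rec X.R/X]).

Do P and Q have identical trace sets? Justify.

Reachable graph of P (7 states):
  p0 = rec X. (b.(0 + 0))\{b} + c.(b.X + (0 + 0 + a.0)) + (b.X\{a,b} + (a.0)\{a,c} + (a.(0 + 0) + b.(0 + X))) ⊢ =a=> p1, =b=> p2, =b=> p3, =c=> p4
  p1 = 0 + 0 ⊢ deadlocked
  p2 = (rec X. (b.(0 + 0))\{b} + c.(b.X + (0 + 0 + a.0)) + (b.X\{a,b} + (a.0)\{a,c} + (a.(0 + 0) + b.(0 + X))))\{a,b} ⊢ =c=> p5
  p3 = 0 + (rec X. (b.(0 + 0))\{b} + c.(b.X + (0 + 0 + a.0)) + (b.X\{a,b} + (a.0)\{a,c} + (a.(0 + 0) + b.(0 + X)))) ⊢ =a=> p1, =b=> p2, =b=> p3, =c=> p4
  p4 = b.(rec X. (b.(0 + 0))\{b} + c.(b.X + (0 + 0 + a.0)) + (b.X\{a,b} + (a.0)\{a,c} + (a.(0 + 0) + b.(0 + X)))) + (0 + 0 + a.0) ⊢ =a=> p6, =b=> p0
  p5 = (b.(rec X. (b.(0 + 0))\{b} + c.(b.X + (0 + 0 + a.0)) + (b.X\{a,b} + (a.0)\{a,c} + (a.(0 + 0) + b.(0 + X)))) + (0 + 0 + a.0))\{a,b} ⊢ deadlocked
  p6 = 0 ⊢ deadlocked
Reachable graph of Q (6 states):
  q0 = rec X. (b.(0 + 0))\{b} + c.(b.X + (0 + 0)) + (b.X\{a,b} + (a.0)\{a,c} + (a.(0 + 0) + b.(0 + X))) ⊢ =a=> q1, =b=> q2, =b=> q3, =c=> q4
  q1 = 0 + 0 ⊢ deadlocked
  q2 = (rec X. (b.(0 + 0))\{b} + c.(b.X + (0 + 0)) + (b.X\{a,b} + (a.0)\{a,c} + (a.(0 + 0) + b.(0 + X))))\{a,b} ⊢ =c=> q5
  q3 = 0 + (rec X. (b.(0 + 0))\{b} + c.(b.X + (0 + 0)) + (b.X\{a,b} + (a.0)\{a,c} + (a.(0 + 0) + b.(0 + X)))) ⊢ =a=> q1, =b=> q2, =b=> q3, =c=> q4
  q4 = b.(rec X. (b.(0 + 0))\{b} + c.(b.X + (0 + 0)) + (b.X\{a,b} + (a.0)\{a,c} + (a.(0 + 0) + b.(0 + X)))) + (0 + 0) ⊢ =b=> q0
  q5 = (b.(rec X. (b.(0 + 0))\{b} + c.(b.X + (0 + 0)) + (b.X\{a,b} + (a.0)\{a,c} + (a.(0 + 0) + b.(0 + X)))) + (0 + 0))\{a,b} ⊢ deadlocked
Trace ⟨ca⟩ through P, begin at {p0}:
  [1] c ⇒ {p4}
  [2] a ⇒ {p6}
  — P admits the full trace.
Trace ⟨ca⟩ through Q, begin at {q0}:
  [1] c ⇒ {q4}
  [2] a ⇒ ∅  — Q cannot continue

traces(P) ≠ traces(Q) — witness ⟨ca⟩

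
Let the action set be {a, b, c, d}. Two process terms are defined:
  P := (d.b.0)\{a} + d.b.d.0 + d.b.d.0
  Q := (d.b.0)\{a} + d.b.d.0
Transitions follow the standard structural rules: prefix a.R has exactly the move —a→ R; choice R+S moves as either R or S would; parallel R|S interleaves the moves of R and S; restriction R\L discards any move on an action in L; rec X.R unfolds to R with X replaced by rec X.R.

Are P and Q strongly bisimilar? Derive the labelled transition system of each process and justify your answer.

LTS(P): 6 reachable states
  s0 = (d.b.0)\{a} + d.b.d.0 + d.b.d.0 ⊢ -d-> s1, -d-> s2
  s1 = (b.0)\{a} ⊢ -b-> s3
  s2 = b.d.0 ⊢ -b-> s4
  s3 = 0\{a} ⊢ deadlocked
  s4 = d.0 ⊢ -d-> s5
  s5 = 0 ⊢ deadlocked
LTS(Q): 6 reachable states
  t0 = (d.b.0)\{a} + d.b.d.0 ⊢ -d-> t1, -d-> t2
  t1 = (b.0)\{a} ⊢ -b-> t3
  t2 = b.d.0 ⊢ -b-> t4
  t3 = 0\{a} ⊢ deadlocked
  t4 = d.0 ⊢ -d-> t5
  t5 = 0 ⊢ deadlocked
Partition-refinement fixed point:
  B0 = {s0, t0}
  B1 = {s1, t1}
  B2 = {s3, s5, t3, t5}
  B3 = {s2, t2}
  B4 = {s4, t4}
s0 ∈ B0, t0 ∈ B0 → same block

bisimilar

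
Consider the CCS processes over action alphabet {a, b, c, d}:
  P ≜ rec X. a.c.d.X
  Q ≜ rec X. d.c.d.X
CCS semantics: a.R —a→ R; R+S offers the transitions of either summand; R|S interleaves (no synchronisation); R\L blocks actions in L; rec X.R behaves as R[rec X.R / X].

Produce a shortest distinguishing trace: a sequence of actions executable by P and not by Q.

a

P's transition system — 3 states:
  m0 = rec X. a.c.d.X :: --a--▸ m1
  m1 = c.d.(rec X. a.c.d.X) :: --c--▸ m2
  m2 = d.(rec X. a.c.d.X) :: --d--▸ m0
Q's transition system — 3 states:
  n0 = rec X. d.c.d.X :: --d--▸ n1
  n1 = c.d.(rec X. d.c.d.X) :: --c--▸ n2
  n2 = d.(rec X. d.c.d.X) :: --d--▸ n0
Run σ = ⟨a⟩ on P: start {m0}
  [1] a ⇒ {m1}
  — P admits the full trace.
Run σ = ⟨a⟩ on Q: start {n0}
  [1] a ⇒ ∅ (Q stuck)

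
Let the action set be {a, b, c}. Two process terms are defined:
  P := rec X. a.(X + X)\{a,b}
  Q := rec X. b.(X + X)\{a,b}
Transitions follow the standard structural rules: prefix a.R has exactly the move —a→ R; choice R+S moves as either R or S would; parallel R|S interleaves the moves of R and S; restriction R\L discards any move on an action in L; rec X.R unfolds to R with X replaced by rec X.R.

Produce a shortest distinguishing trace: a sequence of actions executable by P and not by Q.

a

Reachable graph of P (2 states):
  u0 = rec X. a.(X + X)\{a,b} has moves —a→ u1
  u1 = ((rec X. a.(X + X)\{a,b}) + (rec X. a.(X + X)\{a,b}))\{a,b} has moves (no moves)
Reachable graph of Q (2 states):
  v0 = rec X. b.(X + X)\{a,b} has moves —b→ v1
  v1 = ((rec X. b.(X + X)\{a,b}) + (rec X. b.(X + X)\{a,b}))\{a,b} has moves (no moves)
Run σ = ⟨a⟩ on P: start {u0}
  [1] a ⇒ {u1}
  ✓ P
Run σ = ⟨a⟩ on Q: start {v0}
  [1] a ⇒ ∅  — Q cannot continue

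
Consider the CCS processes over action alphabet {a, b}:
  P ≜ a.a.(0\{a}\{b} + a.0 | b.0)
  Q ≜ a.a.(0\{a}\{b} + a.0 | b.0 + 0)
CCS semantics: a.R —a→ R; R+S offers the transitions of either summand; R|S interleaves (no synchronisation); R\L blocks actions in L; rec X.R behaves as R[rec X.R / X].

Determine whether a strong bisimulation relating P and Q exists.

P's transition system — 6 states:
  u0 = a.a.(0\{a}\{b} + a.0 | b.0) | -a-> u1
  u1 = a.(0\{a}\{b} + a.0 | b.0) | -a-> u2
  u2 = 0\{a}\{b} + a.0 | b.0 | -a-> u3, -b-> u4
  u3 = 0 | b.0 | -b-> u5
  u4 = a.0 | 0 | -a-> u5
  u5 = 0 | 0 | stopped
Q's transition system — 6 states:
  v0 = a.a.(0\{a}\{b} + a.0 | b.0 + 0) | -a-> v1
  v1 = a.(0\{a}\{b} + a.0 | b.0 + 0) | -a-> v2
  v2 = 0\{a}\{b} + a.0 | b.0 + 0 | -a-> v3, -b-> v4
  v3 = 0 | b.0 | -b-> v5
  v4 = a.0 | 0 | -a-> v5
  v5 = 0 | 0 | stopped
Bisimilarity quotient blocks:
  B0 = {u0, v0}
  B1 = {u1, v1}
  B2 = {u2, v2}
  B3 = {u3, v3}
  B4 = {u5, v5}
  B5 = {u4, v4}
u0 ∈ B0, v0 ∈ B0 → same block

bisimilar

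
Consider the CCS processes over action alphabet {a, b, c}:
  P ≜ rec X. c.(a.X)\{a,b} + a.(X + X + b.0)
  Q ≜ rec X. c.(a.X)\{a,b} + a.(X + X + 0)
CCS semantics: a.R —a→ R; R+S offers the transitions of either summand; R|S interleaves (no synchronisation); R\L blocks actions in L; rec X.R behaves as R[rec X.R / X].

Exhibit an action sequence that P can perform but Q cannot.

ab

P's transition system — 4 states:
  p0 = rec X. c.(a.X)\{a,b} + a.(X + X + b.0) ⊢ --a--▸ p1, --c--▸ p2
  p1 = (rec X. c.(a.X)\{a,b} + a.(X + X + b.0)) + (rec X. c.(a.X)\{a,b} + a.(X + X + b.0)) + b.0 ⊢ --a--▸ p1, --b--▸ p3, --c--▸ p2
  p2 = (a.(rec X. c.(a.X)\{a,b} + a.(X + X + b.0)))\{a,b} ⊢ (no moves)
  p3 = 0 ⊢ (no moves)
Q's transition system — 3 states:
  q0 = rec X. c.(a.X)\{a,b} + a.(X + X + 0) ⊢ --a--▸ q1, --c--▸ q2
  q1 = (rec X. c.(a.X)\{a,b} + a.(X + X + 0)) + (rec X. c.(a.X)\{a,b} + a.(X + X + 0)) + 0 ⊢ --a--▸ q1, --c--▸ q2
  q2 = (a.(rec X. c.(a.X)\{a,b} + a.(X + X + 0)))\{a,b} ⊢ (no moves)
Executing ab from P (initial set {p0}):
  step 1 (a): {p1}
  step 2 (b): {p3}
  — P admits the full trace.
Executing ab from Q (initial set {q0}):
  step 1 (a): {q1}
  step 2 (b): ∅  — Q cannot continue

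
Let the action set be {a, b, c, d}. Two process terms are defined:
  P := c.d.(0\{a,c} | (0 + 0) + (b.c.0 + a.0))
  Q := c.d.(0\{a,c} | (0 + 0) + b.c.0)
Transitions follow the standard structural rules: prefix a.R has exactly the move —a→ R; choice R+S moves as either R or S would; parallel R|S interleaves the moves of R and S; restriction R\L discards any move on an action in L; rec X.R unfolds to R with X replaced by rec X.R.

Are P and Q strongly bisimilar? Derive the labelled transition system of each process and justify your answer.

P's transition system — 5 states:
  u0 = c.d.(0\{a,c} | (0 + 0) + (b.c.0 + a.0)) ⊢ =c=> u1
  u1 = d.(0\{a,c} | (0 + 0) + (b.c.0 + a.0)) ⊢ =d=> u2
  u2 = 0\{a,c} | (0 + 0) + (b.c.0 + a.0) ⊢ =a=> u3, =b=> u4
  u3 = 0 ⊢ ∅
  u4 = c.0 ⊢ =c=> u3
Q's transition system — 5 states:
  v0 = c.d.(0\{a,c} | (0 + 0) + b.c.0) ⊢ =c=> v1
  v1 = d.(0\{a,c} | (0 + 0) + b.c.0) ⊢ =d=> v2
  v2 = 0\{a,c} | (0 + 0) + b.c.0 ⊢ =b=> v3
  v3 = c.0 ⊢ =c=> v4
  v4 = 0 ⊢ ∅
Bisimilarity quotient blocks:
  B0 = {u0}
  B1 = {u1}
  B2 = {u2}
  B3 = {u3, v4}
  B4 = {u4, v3}
  B5 = {v0}
  B6 = {v1}
  B7 = {v2}
u0 ∈ B0, v0 ∈ B5 → different blocks

P ≁ Q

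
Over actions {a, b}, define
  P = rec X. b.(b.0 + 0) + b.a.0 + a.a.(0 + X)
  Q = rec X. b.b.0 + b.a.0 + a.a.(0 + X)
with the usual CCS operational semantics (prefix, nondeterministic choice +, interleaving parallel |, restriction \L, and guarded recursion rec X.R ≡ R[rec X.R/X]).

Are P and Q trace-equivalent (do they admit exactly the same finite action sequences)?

trace-equivalent

P's transition system — 6 states:
  p0 = rec X. b.(b.0 + 0) + b.a.0 + a.a.(0 + X) has moves —a→ p1, —b→ p2, —b→ p3
  p1 = a.(0 + (rec X. b.(b.0 + 0) + b.a.0 + a.a.(0 + X))) has moves —a→ p4
  p2 = a.0 has moves —a→ p5
  p3 = b.0 + 0 has moves —b→ p5
  p4 = 0 + (rec X. b.(b.0 + 0) + b.a.0 + a.a.(0 + X)) has moves —a→ p1, —b→ p2, —b→ p3
  p5 = 0 has moves ∅
Q's transition system — 6 states:
  q0 = rec X. b.b.0 + b.a.0 + a.a.(0 + X) has moves —a→ q1, —b→ q2, —b→ q3
  q1 = a.(0 + (rec X. b.b.0 + b.a.0 + a.a.(0 + X))) has moves —a→ q4
  q2 = a.0 has moves —a→ q5
  q3 = b.0 has moves —b→ q5
  q4 = 0 + (rec X. b.b.0 + b.a.0 + a.a.(0 + X)) has moves —a→ q1, —b→ q2, —b→ q3
  q5 = 0 has moves ∅
Coarsest stable partition (strong bisimilarity classes):
  B0 = {p0, p4, q0, q4}
  B1 = {p1, q1}
  B2 = {p3, q3}
  B3 = {p5, q5}
  B4 = {p2, q2}
p0 ∈ B0, q0 ∈ B0 → same block
Bisimilar ⇒ trace-equivalent.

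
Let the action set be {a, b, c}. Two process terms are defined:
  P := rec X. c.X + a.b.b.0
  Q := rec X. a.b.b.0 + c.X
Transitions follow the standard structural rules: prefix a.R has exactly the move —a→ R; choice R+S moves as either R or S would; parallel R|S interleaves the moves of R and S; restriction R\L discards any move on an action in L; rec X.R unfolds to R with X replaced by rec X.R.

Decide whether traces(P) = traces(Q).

LTS(P): 4 reachable states
  u0 = rec X. c.X + a.b.b.0 → ··a··> u1, ··c··> u0
  u1 = b.b.0 → ··b··> u2
  u2 = b.0 → ··b··> u3
  u3 = 0 → stopped
LTS(Q): 4 reachable states
  v0 = rec X. a.b.b.0 + c.X → ··a··> v1, ··c··> v0
  v1 = b.b.0 → ··b··> v2
  v2 = b.0 → ··b··> v3
  v3 = 0 → stopped
Coarsest stable partition (strong bisimilarity classes):
  B0 = {u0, v0}
  B1 = {u1, v1}
  B2 = {u2, v2}
  B3 = {u3, v3}
u0 ∈ B0, v0 ∈ B0 → same block
Bisimilar ⇒ trace-equivalent.

YES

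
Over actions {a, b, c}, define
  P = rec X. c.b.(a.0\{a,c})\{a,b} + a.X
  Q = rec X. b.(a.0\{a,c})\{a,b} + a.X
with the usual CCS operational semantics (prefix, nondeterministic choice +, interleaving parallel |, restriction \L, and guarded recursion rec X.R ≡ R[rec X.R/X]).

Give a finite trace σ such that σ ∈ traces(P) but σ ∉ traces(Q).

c

P's transition system — 3 states:
  p0 = rec X. c.b.(a.0\{a,c})\{a,b} + a.X :: --a--▸ p0, --c--▸ p1
  p1 = b.(a.0\{a,c})\{a,b} :: --b--▸ p2
  p2 = (a.0\{a,c})\{a,b} :: stopped
Q's transition system — 2 states:
  q0 = rec X. b.(a.0\{a,c})\{a,b} + a.X :: --a--▸ q0, --b--▸ q1
  q1 = (a.0\{a,c})\{a,b} :: stopped
Run σ = ⟨c⟩ on P: start {p0}
  [1] c ⇒ {p1}
  ✓ P
Run σ = ⟨c⟩ on Q: start {q0}
  [1] c ⇒ ∅ (Q stuck)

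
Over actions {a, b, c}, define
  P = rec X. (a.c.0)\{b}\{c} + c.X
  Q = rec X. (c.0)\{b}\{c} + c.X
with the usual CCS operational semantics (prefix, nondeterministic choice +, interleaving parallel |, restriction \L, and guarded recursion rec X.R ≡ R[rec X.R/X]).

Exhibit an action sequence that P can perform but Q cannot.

Reachable graph of P (2 states):
  m0 = rec X. (a.c.0)\{b}\{c} + c.X :: -a-> m1, -c-> m0
  m1 = (c.0)\{b}\{c} :: (no moves)
Reachable graph of Q (1 states):
  n0 = rec X. (c.0)\{b}\{c} + c.X :: -c-> n0
Run σ = ⟨a⟩ on P: start {m0}
  step 1 (a): {m1}
  — P admits the full trace.
Run σ = ⟨a⟩ on Q: start {n0}
  step 1 (a): no successor for Q

a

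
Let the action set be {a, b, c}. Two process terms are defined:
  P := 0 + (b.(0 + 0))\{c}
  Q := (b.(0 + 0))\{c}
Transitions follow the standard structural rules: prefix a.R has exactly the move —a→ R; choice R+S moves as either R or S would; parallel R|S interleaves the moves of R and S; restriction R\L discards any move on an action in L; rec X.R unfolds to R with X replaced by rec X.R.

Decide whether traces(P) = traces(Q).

LTS(P): 2 reachable states
  s0 = 0 + (b.(0 + 0))\{c} :: ··b··> s1
  s1 = (0 + 0)\{c} :: ∅
LTS(Q): 2 reachable states
  t0 = (b.(0 + 0))\{c} :: ··b··> t1
  t1 = (0 + 0)\{c} :: ∅
Partition-refinement fixed point:
  B0 = {s0, t0}
  B1 = {s1, t1}
s0 ∈ B0, t0 ∈ B0 → same block
Bisimilar ⇒ trace-equivalent.

traces(P) = traces(Q)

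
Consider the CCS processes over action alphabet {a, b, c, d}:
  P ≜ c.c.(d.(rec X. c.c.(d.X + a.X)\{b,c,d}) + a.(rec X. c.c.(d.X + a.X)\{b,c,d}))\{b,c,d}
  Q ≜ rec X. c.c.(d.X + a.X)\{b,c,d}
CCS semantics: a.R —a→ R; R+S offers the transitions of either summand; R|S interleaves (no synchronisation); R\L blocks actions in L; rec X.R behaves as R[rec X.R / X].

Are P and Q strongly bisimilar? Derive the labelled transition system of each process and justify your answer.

YES

P's transition system — 4 states:
  u0 = c.c.(d.(rec X. c.c.(d.X + a.X)\{b,c,d}) + a.(rec X. c.c.(d.X + a.X)\{b,c,d}))\{b,c,d} has moves ··c··> u1
  u1 = c.(d.(rec X. c.c.(d.X + a.X)\{b,c,d}) + a.(rec X. c.c.(d.X + a.X)\{b,c,d}))\{b,c,d} has moves ··c··> u2
  u2 = (d.(rec X. c.c.(d.X + a.X)\{b,c,d}) + a.(rec X. c.c.(d.X + a.X)\{b,c,d}))\{b,c,d} has moves ··a··> u3
  u3 = (rec X. c.c.(d.X + a.X)\{b,c,d})\{b,c,d} has moves deadlocked
Q's transition system — 4 states:
  v0 = rec X. c.c.(d.X + a.X)\{b,c,d} has moves ··c··> v1
  v1 = c.(d.(rec X. c.c.(d.X + a.X)\{b,c,d}) + a.(rec X. c.c.(d.X + a.X)\{b,c,d}))\{b,c,d} has moves ··c··> v2
  v2 = (d.(rec X. c.c.(d.X + a.X)\{b,c,d}) + a.(rec X. c.c.(d.X + a.X)\{b,c,d}))\{b,c,d} has moves ··a··> v3
  v3 = (rec X. c.c.(d.X + a.X)\{b,c,d})\{b,c,d} has moves deadlocked
Partition-refinement fixed point:
  B0 = {u0, v0}
  B1 = {u1, v1}
  B2 = {u2, v2}
  B3 = {u3, v3}
u0 ∈ B0, v0 ∈ B0 → same block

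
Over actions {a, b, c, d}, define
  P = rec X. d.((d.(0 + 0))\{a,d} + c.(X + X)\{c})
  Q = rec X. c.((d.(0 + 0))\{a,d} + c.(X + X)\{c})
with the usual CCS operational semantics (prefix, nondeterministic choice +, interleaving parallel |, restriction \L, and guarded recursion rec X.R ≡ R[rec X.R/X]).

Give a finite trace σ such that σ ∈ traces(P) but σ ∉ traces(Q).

LTS(P): 4 reachable states
  m0 = rec X. d.((d.(0 + 0))\{a,d} + c.(X + X)\{c}) ⊢ --d--▸ m1
  m1 = (d.(0 + 0))\{a,d} + c.((rec X. d.((d.(0 + 0))\{a,d} + c.(X + X)\{c})) + (rec X. d.((d.(0 + 0))\{a,d} + c.(X + X)\{c})))\{c} ⊢ --c--▸ m2
  m2 = ((rec X. d.((d.(0 + 0))\{a,d} + c.(X + X)\{c})) + (rec X. d.((d.(0 + 0))\{a,d} + c.(X + X)\{c})))\{c} ⊢ --d--▸ m3
  m3 = ((d.(0 + 0))\{a,d} + c.((rec X. d.((d.(0 + 0))\{a,d} + c.(X + X)\{c})) + (rec X. d.((d.(0 + 0))\{a,d} + c.(X + X)\{c})))\{c})\{c} ⊢ stopped
LTS(Q): 3 reachable states
  n0 = rec X. c.((d.(0 + 0))\{a,d} + c.(X + X)\{c}) ⊢ --c--▸ n1
  n1 = (d.(0 + 0))\{a,d} + c.((rec X. c.((d.(0 + 0))\{a,d} + c.(X + X)\{c})) + (rec X. c.((d.(0 + 0))\{a,d} + c.(X + X)\{c})))\{c} ⊢ --c--▸ n2
  n2 = ((rec X. c.((d.(0 + 0))\{a,d} + c.(X + X)\{c})) + (rec X. c.((d.(0 + 0))\{a,d} + c.(X + X)\{c})))\{c} ⊢ stopped
Trace ⟨d⟩ through P, begin at {m0}:
  [1] d ⇒ {m1}
  ✓ P
Trace ⟨d⟩ through Q, begin at {n0}:
  [1] d ⇒ no successor for Q

d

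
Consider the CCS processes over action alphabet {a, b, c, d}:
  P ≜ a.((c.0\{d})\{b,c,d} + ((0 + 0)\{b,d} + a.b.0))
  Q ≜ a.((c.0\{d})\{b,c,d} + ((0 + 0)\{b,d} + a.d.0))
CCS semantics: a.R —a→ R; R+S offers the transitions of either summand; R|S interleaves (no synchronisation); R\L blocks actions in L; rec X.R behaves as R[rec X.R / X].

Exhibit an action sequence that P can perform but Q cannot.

aab

LTS(P): 4 reachable states
  u0 = a.((c.0\{d})\{b,c,d} + ((0 + 0)\{b,d} + a.b.0)) ⊢ =a=> u1
  u1 = (c.0\{d})\{b,c,d} + ((0 + 0)\{b,d} + a.b.0) ⊢ =a=> u2
  u2 = b.0 ⊢ =b=> u3
  u3 = 0 ⊢ (no moves)
LTS(Q): 4 reachable states
  v0 = a.((c.0\{d})\{b,c,d} + ((0 + 0)\{b,d} + a.d.0)) ⊢ =a=> v1
  v1 = (c.0\{d})\{b,c,d} + ((0 + 0)\{b,d} + a.d.0) ⊢ =a=> v2
  v2 = d.0 ⊢ =d=> v3
  v3 = 0 ⊢ (no moves)
Executing aab from P (initial set {u0}):
  [1] a ⇒ {u1}
  [2] a ⇒ {u2}
  [3] b ⇒ {u3}
  ✓ P
Executing aab from Q (initial set {v0}):
  [1] a ⇒ {v1}
  [2] a ⇒ {v2}
  [3] b ⇒ no successor for Q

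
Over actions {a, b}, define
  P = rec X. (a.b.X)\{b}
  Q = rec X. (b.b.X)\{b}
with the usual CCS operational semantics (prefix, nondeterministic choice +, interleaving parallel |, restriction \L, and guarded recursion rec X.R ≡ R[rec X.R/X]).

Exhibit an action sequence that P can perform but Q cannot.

a

P's transition system — 2 states:
  m0 = rec X. (a.b.X)\{b} :: --a--▸ m1
  m1 = (b.(rec X. (a.b.X)\{b}))\{b} :: deadlocked
Q's transition system — 1 states:
  n0 = rec X. (b.b.X)\{b} :: deadlocked
Trace ⟨a⟩ through P, begin at {m0}:
  [1] a ⇒ {m1}
  ✓ P
Trace ⟨a⟩ through Q, begin at {n0}:
  [1] a ⇒ ∅ (Q stuck)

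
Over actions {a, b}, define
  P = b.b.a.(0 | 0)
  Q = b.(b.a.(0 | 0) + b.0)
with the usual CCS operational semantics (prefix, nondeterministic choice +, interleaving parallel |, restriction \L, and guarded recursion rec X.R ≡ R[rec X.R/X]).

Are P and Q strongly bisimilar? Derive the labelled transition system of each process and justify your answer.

P ≁ Q

Reachable graph of P (4 states):
  p0 = b.b.a.(0 | 0) ⊢ --b--▸ p1
  p1 = b.a.(0 | 0) ⊢ --b--▸ p2
  p2 = a.(0 | 0) ⊢ --a--▸ p3
  p3 = 0 | 0 ⊢ ·
Reachable graph of Q (5 states):
  q0 = b.(b.a.(0 | 0) + b.0) ⊢ --b--▸ q1
  q1 = b.a.(0 | 0) + b.0 ⊢ --b--▸ q2, --b--▸ q3
  q2 = 0 ⊢ ·
  q3 = a.(0 | 0) ⊢ --a--▸ q4
  q4 = 0 | 0 ⊢ ·
Partition-refinement fixed point:
  B0 = {p0}
  B1 = {p1}
  B2 = {p2, q3}
  B3 = {p3, q2, q4}
  B4 = {q0}
  B5 = {q1}
p0 ∈ B0, q0 ∈ B4 → different blocks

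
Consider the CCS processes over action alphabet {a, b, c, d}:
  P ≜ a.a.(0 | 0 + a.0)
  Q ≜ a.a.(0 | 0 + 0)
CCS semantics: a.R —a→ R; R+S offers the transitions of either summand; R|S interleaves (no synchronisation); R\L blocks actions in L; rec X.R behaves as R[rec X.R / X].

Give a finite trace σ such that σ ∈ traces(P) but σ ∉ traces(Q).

aaa

LTS(P): 4 reachable states
  p0 = a.a.(0 | 0 + a.0) ⊢ -a-> p1
  p1 = a.(0 | 0 + a.0) ⊢ -a-> p2
  p2 = 0 | 0 + a.0 ⊢ -a-> p3
  p3 = 0 ⊢ deadlocked
LTS(Q): 3 reachable states
  q0 = a.a.(0 | 0 + 0) ⊢ -a-> q1
  q1 = a.(0 | 0 + 0) ⊢ -a-> q2
  q2 = 0 | 0 + 0 ⊢ deadlocked
Run σ = ⟨aaa⟩ on P: start {p0}
  [1] a ⇒ {p1}
  [2] a ⇒ {p2}
  [3] a ⇒ {p3}
  ✓ P
Run σ = ⟨aaa⟩ on Q: start {q0}
  [1] a ⇒ {q1}
  [2] a ⇒ {q2}
  [3] a ⇒ ∅ (Q stuck)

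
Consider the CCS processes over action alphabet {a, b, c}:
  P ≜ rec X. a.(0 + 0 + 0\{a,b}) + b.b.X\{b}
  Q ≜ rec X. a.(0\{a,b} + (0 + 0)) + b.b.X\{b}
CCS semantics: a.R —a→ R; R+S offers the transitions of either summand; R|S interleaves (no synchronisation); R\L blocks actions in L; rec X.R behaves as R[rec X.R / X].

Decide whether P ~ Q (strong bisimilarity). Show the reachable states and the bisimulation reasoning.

P ~ Q

LTS(P): 5 reachable states
  s0 = rec X. a.(0 + 0 + 0\{a,b}) + b.b.X\{b} has moves --a--▸ s1, --b--▸ s2
  s1 = 0 + 0 + 0\{a,b} has moves deadlocked
  s2 = b.(rec X. a.(0 + 0 + 0\{a,b}) + b.b.X\{b})\{b} has moves --b--▸ s3
  s3 = (rec X. a.(0 + 0 + 0\{a,b}) + b.b.X\{b})\{b} has moves --a--▸ s4
  s4 = (0 + 0 + 0\{a,b})\{b} has moves deadlocked
LTS(Q): 5 reachable states
  t0 = rec X. a.(0\{a,b} + (0 + 0)) + b.b.X\{b} has moves --a--▸ t1, --b--▸ t2
  t1 = 0\{a,b} + (0 + 0) has moves deadlocked
  t2 = b.(rec X. a.(0\{a,b} + (0 + 0)) + b.b.X\{b})\{b} has moves --b--▸ t3
  t3 = (rec X. a.(0\{a,b} + (0 + 0)) + b.b.X\{b})\{b} has moves --a--▸ t4
  t4 = (0\{a,b} + (0 + 0))\{b} has moves deadlocked
Bisimilarity quotient blocks:
  B0 = {s0, t0}
  B1 = {s2, t2}
  B2 = {s3, t3}
  B3 = {s1, s4, t1, t4}
s0 ∈ B0, t0 ∈ B0 → same block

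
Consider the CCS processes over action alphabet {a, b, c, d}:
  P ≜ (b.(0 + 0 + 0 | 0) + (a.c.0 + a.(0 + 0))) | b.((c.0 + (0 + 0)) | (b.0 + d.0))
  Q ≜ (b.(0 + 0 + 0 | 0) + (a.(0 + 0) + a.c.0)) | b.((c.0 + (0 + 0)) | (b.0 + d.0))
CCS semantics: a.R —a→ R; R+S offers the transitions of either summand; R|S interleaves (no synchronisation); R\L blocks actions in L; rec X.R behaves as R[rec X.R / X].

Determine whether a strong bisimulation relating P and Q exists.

YES

LTS(P): 25 reachable states
  m0 = (b.(0 + 0 + 0 | 0) + (a.c.0 + a.(0 + 0))) | b.((c.0 + (0 + 0)) | (b.0 + d.0)) has moves =a=> m1, =a=> m2, =b=> m3, =b=> m4
  m1 = (0 + 0) | b.((c.0 + (0 + 0)) | (b.0 + d.0)) has moves =b=> m5
  m2 = c.0 | b.((c.0 + (0 + 0)) | (b.0 + d.0)) has moves =b=> m6, =c=> m7
  m3 = (0 + 0 + 0 | 0) | b.((c.0 + (0 + 0)) | (b.0 + d.0)) has moves =b=> m8
  m4 = (b.(0 + 0 + 0 | 0) + (a.c.0 + a.(0 + 0))) | ((c.0 + (0 + 0)) | (b.0 + d.0)) has moves =a=> m5, =a=> m6, =b=> m8, =b=> m9, =c=> m10, =d=> m9
  m5 = (0 + 0) | ((c.0 + (0 + 0)) | (b.0 + d.0)) has moves =b=> m11, =c=> m12, =d=> m11
  m6 = c.0 | ((c.0 + (0 + 0)) | (b.0 + d.0)) has moves =b=> m13, =c=> m14, =c=> m15, =d=> m13
  m7 = 0 | b.((c.0 + (0 + 0)) | (b.0 + d.0)) has moves =b=> m14
  m8 = (0 + 0 + 0 | 0) | ((c.0 + (0 + 0)) | (b.0 + d.0)) has moves =b=> m16, =c=> m17, =d=> m16
  m9 = (b.(0 + 0 + 0 | 0) + (a.c.0 + a.(0 + 0))) | ((c.0 + (0 + 0)) | 0) has moves =a=> m11, =a=> m13, =b=> m16, =c=> m18
  m10 = (b.(0 + 0 + 0 | 0) + (a.c.0 + a.(0 + 0))) | (0 | (b.0 + d.0)) has moves =a=> m12, =a=> m15, =b=> m17, =b=> m18, =d=> m18
  m11 = (0 + 0) | ((c.0 + (0 + 0)) | 0) has moves =c=> m19
  m12 = (0 + 0) | (0 | (b.0 + d.0)) has moves =b=> m19, =d=> m19
  m13 = c.0 | ((c.0 + (0 + 0)) | 0) has moves =c=> m20, =c=> m21
  m14 = 0 | ((c.0 + (0 + 0)) | (b.0 + d.0)) has moves =b=> m20, =c=> m22, =d=> m20
  m15 = c.0 | (0 | (b.0 + d.0)) has moves =b=> m21, =c=> m22, =d=> m21
  m16 = (0 + 0 + 0 | 0) | ((c.0 + (0 + 0)) | 0) has moves =c=> m23
  m17 = (0 + 0 + 0 | 0) | (0 | (b.0 + d.0)) has moves =b=> m23, =d=> m23
  m18 = (b.(0 + 0 + 0 | 0) + (a.c.0 + a.(0 + 0))) | (0 | 0) has moves =a=> m19, =a=> m21, =b=> m23
  m19 = (0 + 0) | (0 | 0) has moves deadlocked
  m20 = 0 | ((c.0 + (0 + 0)) | 0) has moves =c=> m24
  m21 = c.0 | (0 | 0) has moves =c=> m24
  m22 = 0 | (0 | (b.0 + d.0)) has moves =b=> m24, =d=> m24
  m23 = (0 + 0 + 0 | 0) | (0 | 0) has moves deadlocked
  m24 = 0 | (0 | 0) has moves deadlocked
LTS(Q): 25 reachable states
  n0 = (b.(0 + 0 + 0 | 0) + (a.(0 + 0) + a.c.0)) | b.((c.0 + (0 + 0)) | (b.0 + d.0)) has moves =a=> n1, =a=> n2, =b=> n3, =b=> n4
  n1 = (0 + 0) | b.((c.0 + (0 + 0)) | (b.0 + d.0)) has moves =b=> n5
  n2 = c.0 | b.((c.0 + (0 + 0)) | (b.0 + d.0)) has moves =b=> n6, =c=> n7
  n3 = (0 + 0 + 0 | 0) | b.((c.0 + (0 + 0)) | (b.0 + d.0)) has moves =b=> n8
  n4 = (b.(0 + 0 + 0 | 0) + (a.(0 + 0) + a.c.0)) | ((c.0 + (0 + 0)) | (b.0 + d.0)) has moves =a=> n5, =a=> n6, =b=> n8, =b=> n9, =c=> n10, =d=> n9
  n5 = (0 + 0) | ((c.0 + (0 + 0)) | (b.0 + d.0)) has moves =b=> n11, =c=> n12, =d=> n11
  n6 = c.0 | ((c.0 + (0 + 0)) | (b.0 + d.0)) has moves =b=> n13, =c=> n14, =c=> n15, =d=> n13
  n7 = 0 | b.((c.0 + (0 + 0)) | (b.0 + d.0)) has moves =b=> n14
  n8 = (0 + 0 + 0 | 0) | ((c.0 + (0 + 0)) | (b.0 + d.0)) has moves =b=> n16, =c=> n17, =d=> n16
  n9 = (b.(0 + 0 + 0 | 0) + (a.(0 + 0) + a.c.0)) | ((c.0 + (0 + 0)) | 0) has moves =a=> n11, =a=> n13, =b=> n16, =c=> n18
  n10 = (b.(0 + 0 + 0 | 0) + (a.(0 + 0) + a.c.0)) | (0 | (b.0 + d.0)) has moves =a=> n12, =a=> n15, =b=> n17, =b=> n18, =d=> n18
  n11 = (0 + 0) | ((c.0 + (0 + 0)) | 0) has moves =c=> n19
  n12 = (0 + 0) | (0 | (b.0 + d.0)) has moves =b=> n19, =d=> n19
  n13 = c.0 | ((c.0 + (0 + 0)) | 0) has moves =c=> n20, =c=> n21
  n14 = 0 | ((c.0 + (0 + 0)) | (b.0 + d.0)) has moves =b=> n20, =c=> n22, =d=> n20
  n15 = c.0 | (0 | (b.0 + d.0)) has moves =b=> n21, =c=> n22, =d=> n21
  n16 = (0 + 0 + 0 | 0) | ((c.0 + (0 + 0)) | 0) has moves =c=> n23
  n17 = (0 + 0 + 0 | 0) | (0 | (b.0 + d.0)) has moves =b=> n23, =d=> n23
  n18 = (b.(0 + 0 + 0 | 0) + (a.(0 + 0) + a.c.0)) | (0 | 0) has moves =a=> n19, =a=> n21, =b=> n23
  n19 = (0 + 0) | (0 | 0) has moves deadlocked
  n20 = 0 | ((c.0 + (0 + 0)) | 0) has moves =c=> n24
  n21 = c.0 | (0 | 0) has moves =c=> n24
  n22 = 0 | (0 | (b.0 + d.0)) has moves =b=> n24, =d=> n24
  n23 = (0 + 0 + 0 | 0) | (0 | 0) has moves deadlocked
  n24 = 0 | (0 | 0) has moves deadlocked
Coarsest stable partition (strong bisimilarity classes):
  B0 = {m0, n0}
  B1 = {m1, m3, m7, n1, n3, n7}
  B2 = {m14, m15, m5, m8, n14, n15, n5, n8}
  B3 = {m11, m16, m20, m21, n11, n16, n20, n21}
  B4 = {m19, m23, m24, n19, n23, n24}
  B5 = {m12, m17, m22, n12, n17, n22}
  B6 = {m2, n2}
  B7 = {m6, n6}
  B8 = {m13, n13}
  B9 = {m4, n4}
  B10 = {m9, n9}
  B11 = {m18, n18}
  B12 = {m10, n10}
m0 ∈ B0, n0 ∈ B0 → same block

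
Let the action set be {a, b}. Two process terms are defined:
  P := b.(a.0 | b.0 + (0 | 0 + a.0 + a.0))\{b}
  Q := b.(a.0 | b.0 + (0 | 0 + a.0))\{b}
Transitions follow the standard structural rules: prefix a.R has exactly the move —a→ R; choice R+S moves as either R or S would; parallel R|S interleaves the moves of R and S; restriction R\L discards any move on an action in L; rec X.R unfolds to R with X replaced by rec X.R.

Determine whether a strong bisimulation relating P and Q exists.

P ~ Q

LTS(P): 4 reachable states
  m0 = b.(a.0 | b.0 + (0 | 0 + a.0 + a.0))\{b} has moves -b-> m1
  m1 = (a.0 | b.0 + (0 | 0 + a.0 + a.0))\{b} has moves -a-> m2, -a-> m3
  m2 = (0 | b.0)\{b} has moves ·
  m3 = 0\{b} has moves ·
LTS(Q): 4 reachable states
  n0 = b.(a.0 | b.0 + (0 | 0 + a.0))\{b} has moves -b-> n1
  n1 = (a.0 | b.0 + (0 | 0 + a.0))\{b} has moves -a-> n2, -a-> n3
  n2 = (0 | b.0)\{b} has moves ·
  n3 = 0\{b} has moves ·
Partition-refinement fixed point:
  B0 = {m0, n0}
  B1 = {m1, n1}
  B2 = {m2, m3, n2, n3}
m0 ∈ B0, n0 ∈ B0 → same block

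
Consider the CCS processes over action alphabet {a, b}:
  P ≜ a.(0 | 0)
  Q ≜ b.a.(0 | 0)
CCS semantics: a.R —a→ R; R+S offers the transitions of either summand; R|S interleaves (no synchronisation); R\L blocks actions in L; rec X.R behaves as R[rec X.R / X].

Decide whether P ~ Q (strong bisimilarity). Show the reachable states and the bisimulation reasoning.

P's transition system — 2 states:
  s0 = a.(0 | 0) :: =a=> s1
  s1 = 0 | 0 :: ∅
Q's transition system — 3 states:
  t0 = b.a.(0 | 0) :: =b=> t1
  t1 = a.(0 | 0) :: =a=> t2
  t2 = 0 | 0 :: ∅
Partition-refinement fixed point:
  B0 = {s0, t1}
  B1 = {s1, t2}
  B2 = {t0}
s0 ∈ B0, t0 ∈ B2 → different blocks

P ≁ Q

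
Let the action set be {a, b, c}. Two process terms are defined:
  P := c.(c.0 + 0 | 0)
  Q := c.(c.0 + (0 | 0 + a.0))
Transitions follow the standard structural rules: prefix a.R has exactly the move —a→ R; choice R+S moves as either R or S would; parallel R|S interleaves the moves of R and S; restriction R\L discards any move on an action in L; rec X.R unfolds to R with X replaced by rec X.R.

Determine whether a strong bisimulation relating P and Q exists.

P's transition system — 3 states:
  s0 = c.(c.0 + 0 | 0) | -c-> s1
  s1 = c.0 + 0 | 0 | -c-> s2
  s2 = 0 | (no moves)
Q's transition system — 3 states:
  t0 = c.(c.0 + (0 | 0 + a.0)) | -c-> t1
  t1 = c.0 + (0 | 0 + a.0) | -a-> t2, -c-> t2
  t2 = 0 | (no moves)
Coarsest stable partition (strong bisimilarity classes):
  B0 = {s0}
  B1 = {s1}
  B2 = {s2, t2}
  B3 = {t0}
  B4 = {t1}
s0 ∈ B0, t0 ∈ B3 → different blocks

P ≁ Q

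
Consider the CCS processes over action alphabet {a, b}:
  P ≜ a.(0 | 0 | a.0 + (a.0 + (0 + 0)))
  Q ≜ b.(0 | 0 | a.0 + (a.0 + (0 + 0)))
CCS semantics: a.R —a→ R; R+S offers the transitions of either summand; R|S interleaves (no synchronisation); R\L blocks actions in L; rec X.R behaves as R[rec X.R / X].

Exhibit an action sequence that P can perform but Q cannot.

a

P's transition system — 4 states:
  p0 = a.(0 | 0 | a.0 + (a.0 + (0 + 0))) | —a→ p1
  p1 = 0 | 0 | a.0 + (a.0 + (0 + 0)) | —a→ p2, —a→ p3
  p2 = 0 | ∅
  p3 = 0 | 0 | 0 | ∅
Q's transition system — 4 states:
  q0 = b.(0 | 0 | a.0 + (a.0 + (0 + 0))) | —b→ q1
  q1 = 0 | 0 | a.0 + (a.0 + (0 + 0)) | —a→ q2, —a→ q3
  q2 = 0 | ∅
  q3 = 0 | 0 | 0 | ∅
Run σ = ⟨a⟩ on P: start {p0}
  step 1 (a): {p1}
  — P admits the full trace.
Run σ = ⟨a⟩ on Q: start {q0}
  step 1 (a): ∅ (Q stuck)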